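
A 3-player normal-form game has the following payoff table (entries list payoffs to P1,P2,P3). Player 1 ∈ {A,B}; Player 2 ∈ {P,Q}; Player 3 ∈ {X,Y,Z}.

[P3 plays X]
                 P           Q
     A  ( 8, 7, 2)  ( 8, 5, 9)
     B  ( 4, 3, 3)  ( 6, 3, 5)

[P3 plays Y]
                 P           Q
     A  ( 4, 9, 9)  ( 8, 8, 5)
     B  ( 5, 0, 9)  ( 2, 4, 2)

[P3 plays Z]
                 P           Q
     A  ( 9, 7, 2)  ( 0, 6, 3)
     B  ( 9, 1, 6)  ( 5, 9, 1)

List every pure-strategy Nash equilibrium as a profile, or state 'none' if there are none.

Equilibria: none

(A,P,X): not NE [P3→Y gives 9>2]
(A,P,Y): not NE [P1→B gives 5>4]
(A,P,Z): not NE [P3→Y gives 9>2]
(A,Q,X): not NE [P2→P gives 7>5]
(A,Q,Y): not NE [P2→P gives 9>8; P3→X gives 9>5]
(A,Q,Z): not NE [P1→B gives 5>0; P2→P gives 7>6; P3→X gives 9>3]
(B,P,X): not NE [P1→A gives 8>4; P3→Y gives 9>3]
(B,P,Y): not NE [P2→Q gives 4>0]
(B,P,Z): not NE [P2→Q gives 9>1; P3→Y gives 9>6]
(B,Q,X): not NE [P1→A gives 8>6]
(B,Q,Y): not NE [P1→A gives 8>2; P3→X gives 5>2]
(B,Q,Z): not NE [P3→X gives 5>1]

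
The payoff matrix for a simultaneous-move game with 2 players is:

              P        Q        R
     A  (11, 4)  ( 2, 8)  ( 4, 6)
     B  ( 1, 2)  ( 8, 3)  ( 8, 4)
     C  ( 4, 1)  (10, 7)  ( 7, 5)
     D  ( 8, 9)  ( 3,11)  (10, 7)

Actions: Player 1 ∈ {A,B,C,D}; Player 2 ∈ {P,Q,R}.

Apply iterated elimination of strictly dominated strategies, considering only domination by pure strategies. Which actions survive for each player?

Survivors P1:{B,C,D} P2:{Q,R}

P2 drop P (Q beats it: A:8>4 B:3>2 C:7>1 D:11>9)
P1 drop A (B beats it: Q:8>2 R:8>4)
P1→{B,C,D} P2→{Q,R}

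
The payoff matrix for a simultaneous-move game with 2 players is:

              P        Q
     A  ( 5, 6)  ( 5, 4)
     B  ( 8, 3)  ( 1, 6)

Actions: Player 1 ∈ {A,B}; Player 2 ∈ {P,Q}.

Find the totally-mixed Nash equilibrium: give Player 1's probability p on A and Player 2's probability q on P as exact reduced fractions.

(p,q) = (3/5, 4/7)

P1 indiff ⇒ q·5+(1-q)·5 = q·8+(1-q)·1 ⇒ q(-3) = (1-q)(-4) ⇒ q = 4/7
P2 indiff ⇒ p·6+(1-p)·3 = p·4+(1-p)·6 ⇒ p(2) = (1-p)(3) ⇒ p = 3/5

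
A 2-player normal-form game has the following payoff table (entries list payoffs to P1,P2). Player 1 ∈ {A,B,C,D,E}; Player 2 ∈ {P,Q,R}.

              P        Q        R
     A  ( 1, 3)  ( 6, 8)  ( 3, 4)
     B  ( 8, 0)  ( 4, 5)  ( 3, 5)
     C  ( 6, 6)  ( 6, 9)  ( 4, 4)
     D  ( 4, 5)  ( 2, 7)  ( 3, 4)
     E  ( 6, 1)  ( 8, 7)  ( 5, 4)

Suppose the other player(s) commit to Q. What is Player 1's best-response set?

u_1(A vs Q) = 6
u_1(B vs Q) = 4
u_1(C vs Q) = 6
u_1(D vs Q) = 2
u_1(E vs Q) = 8
max payoff 8 at {E}

BR_1 = {E}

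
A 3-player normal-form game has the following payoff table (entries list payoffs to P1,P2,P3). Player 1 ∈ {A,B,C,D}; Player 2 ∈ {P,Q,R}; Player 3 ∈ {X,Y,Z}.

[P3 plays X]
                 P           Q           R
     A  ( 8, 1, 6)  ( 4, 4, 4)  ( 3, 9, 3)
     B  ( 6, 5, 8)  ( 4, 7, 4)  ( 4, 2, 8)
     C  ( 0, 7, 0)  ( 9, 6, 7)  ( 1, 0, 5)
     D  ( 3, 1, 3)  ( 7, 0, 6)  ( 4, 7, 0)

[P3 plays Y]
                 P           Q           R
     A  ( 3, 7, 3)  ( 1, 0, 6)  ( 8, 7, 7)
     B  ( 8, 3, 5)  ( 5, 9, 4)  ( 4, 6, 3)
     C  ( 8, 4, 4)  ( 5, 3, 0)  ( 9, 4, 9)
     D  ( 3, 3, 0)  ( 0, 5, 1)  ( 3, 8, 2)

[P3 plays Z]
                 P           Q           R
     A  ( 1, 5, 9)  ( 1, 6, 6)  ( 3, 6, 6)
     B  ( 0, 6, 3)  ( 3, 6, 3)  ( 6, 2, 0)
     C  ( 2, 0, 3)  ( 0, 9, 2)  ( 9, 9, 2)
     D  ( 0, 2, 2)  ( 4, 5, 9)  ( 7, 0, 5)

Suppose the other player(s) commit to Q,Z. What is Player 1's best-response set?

P1 best: {D}

u_1(A vs Q,Z) = 1
u_1(B vs Q,Z) = 3
u_1(C vs Q,Z) = 0
u_1(D vs Q,Z) = 4
max payoff 4 at {D}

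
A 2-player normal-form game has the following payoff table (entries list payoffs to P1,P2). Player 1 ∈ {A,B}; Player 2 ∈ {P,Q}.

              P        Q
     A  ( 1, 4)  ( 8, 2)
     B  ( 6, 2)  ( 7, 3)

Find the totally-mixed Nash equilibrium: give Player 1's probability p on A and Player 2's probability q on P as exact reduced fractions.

P1 mixes 1/3 on A; P2 mixes 1/6 on P

P1 indiff ⇒ q·1+(1-q)·8 = q·6+(1-q)·7 ⇒ q(-5) = (1-q)(-1) ⇒ q = 1/6
P2 indiff ⇒ p·4+(1-p)·2 = p·2+(1-p)·3 ⇒ p(2) = (1-p)(1) ⇒ p = 1/3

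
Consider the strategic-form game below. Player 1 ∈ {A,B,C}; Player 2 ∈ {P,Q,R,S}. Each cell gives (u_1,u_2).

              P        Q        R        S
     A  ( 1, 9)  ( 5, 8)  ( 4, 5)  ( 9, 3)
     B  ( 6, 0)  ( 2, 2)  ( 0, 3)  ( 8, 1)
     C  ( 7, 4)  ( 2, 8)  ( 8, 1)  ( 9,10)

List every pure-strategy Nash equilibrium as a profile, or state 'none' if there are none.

(A,P): not NE [P1→C gives 7>1]
(A,Q): not NE [P2→P gives 9>8]
(A,R): not NE [P1→C gives 8>4; P2→P gives 9>5]
(A,S): not NE [P2→P gives 9>3]
(B,P): not NE [P1→C gives 7>6; P2→R gives 3>0]
(B,Q): not NE [P1→A gives 5>2; P2→R gives 3>2]
(B,R): not NE [P1→C gives 8>0]
(B,S): not NE [P1→C gives 9>8; P2→R gives 3>1]
(C,P): not NE [P2→S gives 10>4]
(C,Q): not NE [P1→A gives 5>2; P2→S gives 10>8]
(C,R): not NE [P2→S gives 10>1]
(C,S): NE

PSNE = {(C,S)}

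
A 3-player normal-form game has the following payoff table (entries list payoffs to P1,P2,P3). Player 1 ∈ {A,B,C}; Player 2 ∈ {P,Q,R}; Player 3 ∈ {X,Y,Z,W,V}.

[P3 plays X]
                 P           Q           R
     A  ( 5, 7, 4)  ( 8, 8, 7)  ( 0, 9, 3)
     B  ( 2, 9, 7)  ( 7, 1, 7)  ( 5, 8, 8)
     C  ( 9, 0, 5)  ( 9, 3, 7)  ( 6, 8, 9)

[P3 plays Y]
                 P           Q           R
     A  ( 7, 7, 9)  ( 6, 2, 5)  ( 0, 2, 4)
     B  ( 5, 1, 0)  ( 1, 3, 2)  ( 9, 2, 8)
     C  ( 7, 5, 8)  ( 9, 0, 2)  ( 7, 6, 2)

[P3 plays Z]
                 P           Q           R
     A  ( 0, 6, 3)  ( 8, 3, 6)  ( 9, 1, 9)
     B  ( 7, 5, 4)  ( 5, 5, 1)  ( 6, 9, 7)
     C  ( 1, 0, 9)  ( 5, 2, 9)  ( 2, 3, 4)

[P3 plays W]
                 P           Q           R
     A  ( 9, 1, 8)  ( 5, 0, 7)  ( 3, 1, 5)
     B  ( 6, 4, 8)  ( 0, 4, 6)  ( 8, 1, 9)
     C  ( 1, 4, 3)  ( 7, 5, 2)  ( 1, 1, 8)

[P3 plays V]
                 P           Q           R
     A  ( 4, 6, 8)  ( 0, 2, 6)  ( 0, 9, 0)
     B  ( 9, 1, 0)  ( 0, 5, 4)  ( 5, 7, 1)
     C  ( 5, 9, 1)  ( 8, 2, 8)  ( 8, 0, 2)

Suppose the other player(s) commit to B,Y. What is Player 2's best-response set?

P2 best: {Q}

u_2(P vs B,Y) = 1
u_2(Q vs B,Y) = 3
u_2(R vs B,Y) = 2
max payoff 3 at {Q}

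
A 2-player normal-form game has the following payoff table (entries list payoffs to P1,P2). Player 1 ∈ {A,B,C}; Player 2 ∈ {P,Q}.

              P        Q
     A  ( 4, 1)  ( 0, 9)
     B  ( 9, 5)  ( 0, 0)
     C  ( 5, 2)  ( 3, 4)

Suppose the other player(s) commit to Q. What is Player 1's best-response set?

argmax u_1 = {C}

u_1(A vs Q) = 0
u_1(B vs Q) = 0
u_1(C vs Q) = 3
max payoff 3 at {C}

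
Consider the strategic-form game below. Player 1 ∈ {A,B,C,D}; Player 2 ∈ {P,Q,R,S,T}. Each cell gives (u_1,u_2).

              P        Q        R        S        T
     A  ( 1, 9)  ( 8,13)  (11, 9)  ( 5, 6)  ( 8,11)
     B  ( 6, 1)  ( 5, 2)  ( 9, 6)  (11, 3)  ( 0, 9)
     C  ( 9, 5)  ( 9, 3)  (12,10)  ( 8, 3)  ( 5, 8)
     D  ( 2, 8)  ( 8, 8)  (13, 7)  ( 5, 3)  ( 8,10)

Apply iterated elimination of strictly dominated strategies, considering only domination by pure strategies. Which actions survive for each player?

Survivors P1:{A,C,D} P2:{Q,R,T}

P2 drop P (T beats it: A:11>9 B:9>1 C:8>5 D:10>8)
P2 drop S (R beats it: A:9>6 B:6>3 C:10>3 D:7>3)
P1 drop B (A beats it: Q:8>5 R:11>9 T:8>0)
P1→{A,C,D} P2→{Q,R,T}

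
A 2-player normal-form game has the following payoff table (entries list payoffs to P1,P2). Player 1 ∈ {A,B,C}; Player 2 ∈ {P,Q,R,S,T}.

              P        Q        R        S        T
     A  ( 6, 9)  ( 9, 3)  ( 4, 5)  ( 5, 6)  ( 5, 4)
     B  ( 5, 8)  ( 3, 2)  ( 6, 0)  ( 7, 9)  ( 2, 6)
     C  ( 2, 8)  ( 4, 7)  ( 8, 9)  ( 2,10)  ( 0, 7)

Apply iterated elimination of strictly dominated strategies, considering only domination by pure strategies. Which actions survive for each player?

Remaining: P1:{A,B} P2:{P,S}

P2 drop Q (P beats it: A:9>3 B:8>2 C:8>7)
P2 drop R (S beats it: A:6>5 B:9>0 C:10>9)
P1 drop C (A beats it: P:6>2 S:5>2 T:5>0)
P2 drop T (P beats it: A:9>4 B:8>6)
P1→{A,B} P2→{P,S}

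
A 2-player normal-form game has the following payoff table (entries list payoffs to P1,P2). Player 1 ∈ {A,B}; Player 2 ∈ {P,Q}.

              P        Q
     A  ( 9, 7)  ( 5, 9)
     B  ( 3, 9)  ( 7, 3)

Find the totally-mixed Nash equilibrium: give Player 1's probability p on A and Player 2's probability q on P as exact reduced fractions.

P1 mixes 3/4 on A; P2 mixes 1/4 on P

P1 indiff ⇒ q·9+(1-q)·5 = q·3+(1-q)·7 ⇒ q(6) = (1-q)(2) ⇒ q = 1/4
P2 indiff ⇒ p·7+(1-p)·9 = p·9+(1-p)·3 ⇒ p(-2) = (1-p)(-6) ⇒ p = 3/4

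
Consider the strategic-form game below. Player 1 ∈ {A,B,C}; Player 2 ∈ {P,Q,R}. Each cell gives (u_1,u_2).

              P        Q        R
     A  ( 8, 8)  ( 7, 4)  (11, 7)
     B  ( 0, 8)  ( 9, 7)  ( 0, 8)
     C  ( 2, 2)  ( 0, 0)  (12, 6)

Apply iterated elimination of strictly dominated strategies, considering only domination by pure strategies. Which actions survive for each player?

P2 drop Q (P beats it: A:8>4 B:8>7 C:2>0)
P1 drop B (A beats it: P:8>0 R:11>0)
P1→{A,C} P2→{P,R}

Remaining: P1:{A,C} P2:{P,R}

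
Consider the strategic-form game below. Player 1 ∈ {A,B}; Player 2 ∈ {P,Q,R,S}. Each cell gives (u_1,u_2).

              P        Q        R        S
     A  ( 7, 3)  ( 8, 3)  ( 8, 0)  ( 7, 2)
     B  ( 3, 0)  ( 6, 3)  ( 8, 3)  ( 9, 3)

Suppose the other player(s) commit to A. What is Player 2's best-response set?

u_2(P vs A) = 3
u_2(Q vs A) = 3
u_2(R vs A) = 0
u_2(S vs A) = 2
max payoff 3 at {P,Q}

BR_2 = {P,Q}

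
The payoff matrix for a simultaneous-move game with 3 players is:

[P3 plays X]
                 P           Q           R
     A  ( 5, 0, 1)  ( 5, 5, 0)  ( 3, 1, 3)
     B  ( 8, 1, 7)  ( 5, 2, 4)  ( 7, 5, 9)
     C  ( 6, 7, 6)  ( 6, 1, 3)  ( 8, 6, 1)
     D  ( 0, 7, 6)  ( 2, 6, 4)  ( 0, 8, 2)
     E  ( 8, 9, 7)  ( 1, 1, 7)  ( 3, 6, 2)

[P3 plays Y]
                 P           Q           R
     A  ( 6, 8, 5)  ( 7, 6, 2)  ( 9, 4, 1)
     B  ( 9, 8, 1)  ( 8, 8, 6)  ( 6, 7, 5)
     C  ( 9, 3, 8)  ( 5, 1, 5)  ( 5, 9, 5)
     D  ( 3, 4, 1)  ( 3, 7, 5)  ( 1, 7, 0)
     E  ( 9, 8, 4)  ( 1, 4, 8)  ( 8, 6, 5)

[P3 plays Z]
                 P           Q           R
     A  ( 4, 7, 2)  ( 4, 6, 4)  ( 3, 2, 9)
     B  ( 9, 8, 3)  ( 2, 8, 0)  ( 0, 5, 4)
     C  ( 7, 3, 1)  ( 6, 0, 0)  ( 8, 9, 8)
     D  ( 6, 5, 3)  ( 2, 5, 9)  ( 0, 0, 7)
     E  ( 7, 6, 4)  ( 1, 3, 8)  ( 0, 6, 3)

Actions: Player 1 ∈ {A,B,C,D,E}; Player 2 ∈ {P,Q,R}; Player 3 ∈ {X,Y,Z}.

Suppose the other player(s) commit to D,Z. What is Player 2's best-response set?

argmax u_2 = {P,Q}

u_2(P vs D,Z) = 5
u_2(Q vs D,Z) = 5
u_2(R vs D,Z) = 0
max payoff 5 at {P,Q}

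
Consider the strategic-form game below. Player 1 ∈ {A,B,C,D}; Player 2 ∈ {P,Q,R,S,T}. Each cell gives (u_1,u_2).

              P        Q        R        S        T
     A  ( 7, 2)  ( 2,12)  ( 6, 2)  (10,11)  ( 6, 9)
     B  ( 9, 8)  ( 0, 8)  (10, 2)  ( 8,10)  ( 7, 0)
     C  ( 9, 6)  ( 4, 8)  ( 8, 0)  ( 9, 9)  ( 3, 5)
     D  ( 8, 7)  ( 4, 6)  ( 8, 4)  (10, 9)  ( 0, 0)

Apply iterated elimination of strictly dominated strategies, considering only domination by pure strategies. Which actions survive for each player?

P2 drop P (S beats it: A:11>2 B:10>8 C:9>6 D:9>7)
P2 drop R (Q beats it: A:12>2 B:8>2 C:8>0 D:6>4)
P2 drop T (Q beats it: A:12>9 B:8>0 C:8>5 D:6>0)
P1 drop B (A beats it: Q:2>0 S:10>8)
P1→{A,C,D} P2→{Q,S}

Survivors P1:{A,C,D} P2:{Q,S}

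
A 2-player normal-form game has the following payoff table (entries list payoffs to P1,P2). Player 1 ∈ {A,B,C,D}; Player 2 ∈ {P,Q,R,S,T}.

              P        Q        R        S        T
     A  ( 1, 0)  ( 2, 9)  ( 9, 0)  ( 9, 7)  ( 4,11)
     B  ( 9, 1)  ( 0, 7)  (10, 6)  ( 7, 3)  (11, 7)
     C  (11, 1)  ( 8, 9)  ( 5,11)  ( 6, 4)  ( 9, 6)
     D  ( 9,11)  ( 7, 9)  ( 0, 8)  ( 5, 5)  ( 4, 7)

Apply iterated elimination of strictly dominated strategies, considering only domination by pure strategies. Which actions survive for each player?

IESDS → P1:{A,B,C} P2:{Q,R,T}

P1 drop D (C beats it: P:11>9 Q:8>7 R:5>0 S:6>5 T:9>4)
P2 drop P (Q beats it: A:9>0 B:7>1 C:9>1)
P2 drop S (Q beats it: A:9>7 B:7>3 C:9>4)
P1→{A,B,C} P2→{Q,R,T}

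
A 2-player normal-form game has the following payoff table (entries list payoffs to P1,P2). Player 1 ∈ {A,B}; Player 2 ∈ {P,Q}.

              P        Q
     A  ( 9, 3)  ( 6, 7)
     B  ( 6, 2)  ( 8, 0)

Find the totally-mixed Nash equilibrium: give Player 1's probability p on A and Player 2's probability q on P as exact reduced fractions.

P1 mixes 1/3 on A; P2 mixes 2/5 on P

P1 indiff ⇒ q·9+(1-q)·6 = q·6+(1-q)·8 ⇒ q(3) = (1-q)(2) ⇒ q = 2/5
P2 indiff ⇒ p·3+(1-p)·2 = p·7+(1-p)·0 ⇒ p(-4) = (1-p)(-2) ⇒ p = 1/3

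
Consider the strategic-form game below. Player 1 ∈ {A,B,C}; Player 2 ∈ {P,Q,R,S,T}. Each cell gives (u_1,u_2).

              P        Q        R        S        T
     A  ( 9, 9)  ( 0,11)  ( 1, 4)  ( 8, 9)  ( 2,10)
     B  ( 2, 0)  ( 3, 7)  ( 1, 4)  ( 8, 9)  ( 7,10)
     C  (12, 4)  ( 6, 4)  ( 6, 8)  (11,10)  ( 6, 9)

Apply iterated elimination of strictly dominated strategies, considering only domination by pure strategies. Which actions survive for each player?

P1 drop A (C beats it: P:12>9 Q:6>0 R:6>1 S:11>8 T:6>2)
P2 drop P (R beats it: B:4>0 C:8>4)
P2 drop Q (S beats it: B:9>7 C:10>4)
P2 drop R (S beats it: B:9>4 C:10>8)
P1→{B,C} P2→{S,T}

Remaining: P1:{B,C} P2:{S,T}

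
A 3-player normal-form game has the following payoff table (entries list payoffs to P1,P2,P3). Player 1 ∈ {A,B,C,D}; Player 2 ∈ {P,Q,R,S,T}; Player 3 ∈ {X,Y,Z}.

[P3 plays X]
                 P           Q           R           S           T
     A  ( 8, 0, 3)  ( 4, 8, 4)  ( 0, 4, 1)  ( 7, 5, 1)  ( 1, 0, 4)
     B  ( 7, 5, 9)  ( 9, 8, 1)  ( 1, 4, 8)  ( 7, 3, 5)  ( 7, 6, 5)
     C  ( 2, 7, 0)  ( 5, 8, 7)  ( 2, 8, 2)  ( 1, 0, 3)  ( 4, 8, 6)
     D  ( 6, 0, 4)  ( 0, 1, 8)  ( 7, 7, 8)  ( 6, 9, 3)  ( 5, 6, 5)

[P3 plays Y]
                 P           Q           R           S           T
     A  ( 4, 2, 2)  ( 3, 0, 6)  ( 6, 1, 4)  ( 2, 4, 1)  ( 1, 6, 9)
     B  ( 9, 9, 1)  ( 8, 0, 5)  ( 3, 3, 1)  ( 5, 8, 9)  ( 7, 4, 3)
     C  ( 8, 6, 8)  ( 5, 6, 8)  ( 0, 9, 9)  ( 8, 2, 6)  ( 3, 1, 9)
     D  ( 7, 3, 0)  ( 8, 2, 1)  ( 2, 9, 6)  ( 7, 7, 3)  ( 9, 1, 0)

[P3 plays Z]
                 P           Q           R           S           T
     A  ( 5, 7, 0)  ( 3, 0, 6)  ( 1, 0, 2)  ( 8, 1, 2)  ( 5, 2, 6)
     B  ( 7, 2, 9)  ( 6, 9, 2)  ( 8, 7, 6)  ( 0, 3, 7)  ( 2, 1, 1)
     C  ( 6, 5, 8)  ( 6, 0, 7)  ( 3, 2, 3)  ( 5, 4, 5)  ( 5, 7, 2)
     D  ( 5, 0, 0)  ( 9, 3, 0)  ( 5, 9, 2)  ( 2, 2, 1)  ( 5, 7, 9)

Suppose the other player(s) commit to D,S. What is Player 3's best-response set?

argmax u_3 = {X,Y}

u_3(X vs D,S) = 3
u_3(Y vs D,S) = 3
u_3(Z vs D,S) = 1
max payoff 3 at {X,Y}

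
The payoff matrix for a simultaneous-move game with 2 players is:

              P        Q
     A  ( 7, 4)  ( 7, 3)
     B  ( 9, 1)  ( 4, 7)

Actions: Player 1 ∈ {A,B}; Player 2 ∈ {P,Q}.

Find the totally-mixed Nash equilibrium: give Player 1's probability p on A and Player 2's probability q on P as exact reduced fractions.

P1 indiff ⇒ q·7+(1-q)·7 = q·9+(1-q)·4 ⇒ q(-2) = (1-q)(-3) ⇒ q = 3/5
P2 indiff ⇒ p·4+(1-p)·1 = p·3+(1-p)·7 ⇒ p(1) = (1-p)(6) ⇒ p = 6/7

(p,q) = (6/7, 3/5)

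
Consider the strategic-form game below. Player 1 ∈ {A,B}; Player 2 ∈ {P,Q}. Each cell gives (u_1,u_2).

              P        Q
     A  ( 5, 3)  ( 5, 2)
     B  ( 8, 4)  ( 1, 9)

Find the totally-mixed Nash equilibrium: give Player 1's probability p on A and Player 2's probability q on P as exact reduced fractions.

P1 indiff ⇒ q·5+(1-q)·5 = q·8+(1-q)·1 ⇒ q(-3) = (1-q)(-4) ⇒ q = 4/7
P2 indiff ⇒ p·3+(1-p)·4 = p·2+(1-p)·9 ⇒ p(1) = (1-p)(5) ⇒ p = 5/6

p=5/6, q=4/7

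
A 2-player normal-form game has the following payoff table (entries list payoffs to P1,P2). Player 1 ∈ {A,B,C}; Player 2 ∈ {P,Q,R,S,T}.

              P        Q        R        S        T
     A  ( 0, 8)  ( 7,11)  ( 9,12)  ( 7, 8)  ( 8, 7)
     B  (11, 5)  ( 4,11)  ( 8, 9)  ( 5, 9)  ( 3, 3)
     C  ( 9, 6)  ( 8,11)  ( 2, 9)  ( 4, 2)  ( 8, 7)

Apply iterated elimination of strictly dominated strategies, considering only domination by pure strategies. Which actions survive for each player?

P2 drop P (Q beats it: A:11>8 B:11>5 C:11>6)
P1 drop B (A beats it: Q:7>4 R:9>8 S:7>5 T:8>3)
P2 drop S (Q beats it: A:11>8 C:11>2)
P2 drop T (Q beats it: A:11>7 C:11>7)
P1→{A,C} P2→{Q,R}

Remaining: P1:{A,C} P2:{Q,R}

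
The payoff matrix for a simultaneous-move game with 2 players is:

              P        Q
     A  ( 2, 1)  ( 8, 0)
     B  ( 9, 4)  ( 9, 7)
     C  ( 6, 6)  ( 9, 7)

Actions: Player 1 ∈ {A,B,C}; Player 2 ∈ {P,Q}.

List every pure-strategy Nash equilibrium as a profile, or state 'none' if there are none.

(A,P): not NE [P1→B gives 9>2]
(A,Q): not NE [P1→C gives 9>8; P2→P gives 1>0]
(B,P): not NE [P2→Q gives 7>4]
(B,Q): NE
(C,P): not NE [P1→B gives 9>6; P2→Q gives 7>6]
(C,Q): NE

Nash profiles: (B,Q), (C,Q)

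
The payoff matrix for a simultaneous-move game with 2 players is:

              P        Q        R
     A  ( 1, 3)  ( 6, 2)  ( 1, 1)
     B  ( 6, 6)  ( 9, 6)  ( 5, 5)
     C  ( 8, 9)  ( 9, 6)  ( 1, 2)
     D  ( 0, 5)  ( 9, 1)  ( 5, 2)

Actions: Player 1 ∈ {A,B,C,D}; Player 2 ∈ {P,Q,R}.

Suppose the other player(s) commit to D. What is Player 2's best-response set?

u_2(P vs D) = 5
u_2(Q vs D) = 1
u_2(R vs D) = 2
max payoff 5 at {P}

BR_2 = {P}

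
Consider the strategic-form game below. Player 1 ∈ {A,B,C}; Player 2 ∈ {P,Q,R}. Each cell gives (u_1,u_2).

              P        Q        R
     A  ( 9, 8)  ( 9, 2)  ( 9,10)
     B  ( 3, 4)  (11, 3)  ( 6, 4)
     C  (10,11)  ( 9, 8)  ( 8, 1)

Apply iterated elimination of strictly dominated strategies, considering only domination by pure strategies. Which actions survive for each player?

P2 drop Q (P beats it: A:8>2 B:4>3 C:11>8)
P1 drop B (A beats it: P:9>3 R:9>6)
P1→{A,C} P2→{P,R}

Remaining: P1:{A,C} P2:{P,R}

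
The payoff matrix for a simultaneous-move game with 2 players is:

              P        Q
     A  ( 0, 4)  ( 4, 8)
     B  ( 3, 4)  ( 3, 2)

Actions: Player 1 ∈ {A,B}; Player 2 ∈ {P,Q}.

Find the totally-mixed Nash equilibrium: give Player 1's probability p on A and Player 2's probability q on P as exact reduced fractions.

P1 indiff ⇒ q·0+(1-q)·4 = q·3+(1-q)·3 ⇒ q(-3) = (1-q)(-1) ⇒ q = 1/4
P2 indiff ⇒ p·4+(1-p)·4 = p·8+(1-p)·2 ⇒ p(-4) = (1-p)(-2) ⇒ p = 1/3

p=1/3, q=1/4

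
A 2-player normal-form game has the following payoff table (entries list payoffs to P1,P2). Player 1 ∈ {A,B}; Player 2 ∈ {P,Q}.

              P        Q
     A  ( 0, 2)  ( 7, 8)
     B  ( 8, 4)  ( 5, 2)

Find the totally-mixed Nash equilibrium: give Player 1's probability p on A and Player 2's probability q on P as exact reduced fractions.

(p,q) = (1/4, 1/5)

P1 indiff ⇒ q·0+(1-q)·7 = q·8+(1-q)·5 ⇒ q(-8) = (1-q)(-2) ⇒ q = 1/5
P2 indiff ⇒ p·2+(1-p)·4 = p·8+(1-p)·2 ⇒ p(-6) = (1-p)(-2) ⇒ p = 1/4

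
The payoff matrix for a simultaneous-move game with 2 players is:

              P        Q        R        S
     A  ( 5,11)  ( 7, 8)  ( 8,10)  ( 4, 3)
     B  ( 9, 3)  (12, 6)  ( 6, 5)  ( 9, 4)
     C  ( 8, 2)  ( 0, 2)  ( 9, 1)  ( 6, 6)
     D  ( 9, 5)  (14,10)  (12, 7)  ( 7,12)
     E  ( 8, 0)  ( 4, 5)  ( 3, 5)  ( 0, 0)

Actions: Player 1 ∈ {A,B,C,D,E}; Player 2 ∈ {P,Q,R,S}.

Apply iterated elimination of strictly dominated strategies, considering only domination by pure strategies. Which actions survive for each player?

Remaining: P1:{B,D} P2:{Q,S}

P1 drop A (D beats it: P:9>5 Q:14>7 R:12>8 S:7>4)
P1 drop C (D beats it: P:9>8 Q:14>0 R:12>9 S:7>6)
P1 drop E (B beats it: P:9>8 Q:12>4 R:6>3 S:9>0)
P2 drop P (Q beats it: B:6>3 D:10>5)
P2 drop R (Q beats it: B:6>5 D:10>7)
P1→{B,D} P2→{Q,S}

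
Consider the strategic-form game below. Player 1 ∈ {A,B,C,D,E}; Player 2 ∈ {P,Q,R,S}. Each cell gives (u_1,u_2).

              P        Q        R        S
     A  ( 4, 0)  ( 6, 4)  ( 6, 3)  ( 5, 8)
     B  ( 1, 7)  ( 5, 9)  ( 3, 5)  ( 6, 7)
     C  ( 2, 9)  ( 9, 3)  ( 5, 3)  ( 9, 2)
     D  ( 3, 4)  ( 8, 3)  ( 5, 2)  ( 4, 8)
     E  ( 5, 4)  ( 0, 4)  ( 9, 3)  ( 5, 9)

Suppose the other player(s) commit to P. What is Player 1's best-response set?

P1 best: {E}

u_1(A vs P) = 4
u_1(B vs P) = 1
u_1(C vs P) = 2
u_1(D vs P) = 3
u_1(E vs P) = 5
max payoff 5 at {E}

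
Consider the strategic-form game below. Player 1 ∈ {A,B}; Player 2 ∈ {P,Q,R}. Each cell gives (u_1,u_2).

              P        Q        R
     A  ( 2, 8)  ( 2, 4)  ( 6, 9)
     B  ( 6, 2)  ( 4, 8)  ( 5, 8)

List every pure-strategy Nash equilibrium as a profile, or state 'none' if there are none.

(A,P): not NE [P1→B gives 6>2; P2→R gives 9>8]
(A,Q): not NE [P1→B gives 4>2; P2→R gives 9>4]
(A,R): NE
(B,P): not NE [P2→R gives 8>2]
(B,Q): NE
(B,R): not NE [P1→A gives 6>5]

PSNE = {(A,R), (B,Q)}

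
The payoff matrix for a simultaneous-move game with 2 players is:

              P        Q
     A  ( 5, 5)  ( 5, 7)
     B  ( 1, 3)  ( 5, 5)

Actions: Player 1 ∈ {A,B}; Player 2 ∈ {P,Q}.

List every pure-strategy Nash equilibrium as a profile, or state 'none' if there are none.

(A,P): not NE [P2→Q gives 7>5]
(A,Q): NE
(B,P): not NE [P1→A gives 5>1; P2→Q gives 5>3]
(B,Q): NE

NE set: (A,Q), (B,Q)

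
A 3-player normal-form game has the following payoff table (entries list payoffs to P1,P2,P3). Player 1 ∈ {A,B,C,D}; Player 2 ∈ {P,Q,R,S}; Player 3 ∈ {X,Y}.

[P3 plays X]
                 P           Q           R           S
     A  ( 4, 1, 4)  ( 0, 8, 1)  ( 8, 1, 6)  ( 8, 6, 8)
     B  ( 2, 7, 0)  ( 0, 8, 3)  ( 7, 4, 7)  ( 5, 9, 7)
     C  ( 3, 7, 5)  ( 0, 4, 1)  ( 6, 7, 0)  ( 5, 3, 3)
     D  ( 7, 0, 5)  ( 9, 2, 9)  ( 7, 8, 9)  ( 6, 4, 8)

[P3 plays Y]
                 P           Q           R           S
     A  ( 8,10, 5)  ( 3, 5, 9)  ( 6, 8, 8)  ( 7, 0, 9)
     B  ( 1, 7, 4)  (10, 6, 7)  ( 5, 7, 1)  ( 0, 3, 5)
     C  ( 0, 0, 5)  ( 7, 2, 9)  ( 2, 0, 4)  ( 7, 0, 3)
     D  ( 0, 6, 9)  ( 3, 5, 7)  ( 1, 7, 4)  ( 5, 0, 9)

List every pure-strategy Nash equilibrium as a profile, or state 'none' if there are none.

(A,P,X): not NE [P1→D gives 7>4; P2→Q gives 8>1; P3→Y gives 5>4]
(A,P,Y): NE
(A,Q,X): not NE [P1→D gives 9>0; P3→Y gives 9>1]
(A,Q,Y): not NE [P1→B gives 10>3; P2→P gives 10>5]
(A,R,X): not NE [P2→Q gives 8>1; P3→Y gives 8>6]
(A,R,Y): not NE [P2→P gives 10>8]
(A,S,X): not NE [P2→Q gives 8>6; P3→Y gives 9>8]
(A,S,Y): not NE [P2→P gives 10>0]
(B,P,X): not NE [P1→D gives 7>2; P2→S gives 9>7; P3→Y gives 4>0]
(B,P,Y): not NE [P1→A gives 8>1]
(B,Q,X): not NE [P1→D gives 9>0; P2→S gives 9>8; P3→Y gives 7>3]
(B,Q,Y): not NE [P2→R gives 7>6]
(B,R,X): not NE [P1→A gives 8>7; P2→S gives 9>4]
(B,R,Y): not NE [P1→A gives 6>5; P3→X gives 7>1]
(B,S,X): not NE [P1→A gives 8>5]
(B,S,Y): not NE [P1→C gives 7>0; P2→R gives 7>3; P3→X gives 7>5]
(C,P,X): not NE [P1→D gives 7>3]
(C,P,Y): not NE [P1→A gives 8>0; P2→Q gives 2>0]
(C,Q,X): not NE [P1→D gives 9>0; P2→R gives 7>4; P3→Y gives 9>1]
(C,Q,Y): not NE [P1→B gives 10>7]
(C,R,X): not NE [P1→A gives 8>6; P3→Y gives 4>0]
(C,R,Y): not NE [P1→A gives 6>2; P2→Q gives 2>0]
(C,S,X): not NE [P1→A gives 8>5; P2→R gives 7>3]
(C,S,Y): not NE [P2→Q gives 2>0]
(D,P,X): not NE [P2→R gives 8>0; P3→Y gives 9>5]
(D,P,Y): not NE [P1→A gives 8>0; P2→R gives 7>6]
(D,Q,X): not NE [P2→R gives 8>2]
(D,Q,Y): not NE [P1→B gives 10>3; P2→R gives 7>5; P3→X gives 9>7]
(D,R,X): not NE [P1→A gives 8>7]
(D,R,Y): not NE [P1→A gives 6>1; P3→X gives 9>4]
(D,S,X): not NE [P1→A gives 8>6; P2→R gives 8>4; P3→Y gives 9>8]
(D,S,Y): not NE [P1→C gives 7>5; P2→R gives 7>0]

PSNE = {(A,P,Y)}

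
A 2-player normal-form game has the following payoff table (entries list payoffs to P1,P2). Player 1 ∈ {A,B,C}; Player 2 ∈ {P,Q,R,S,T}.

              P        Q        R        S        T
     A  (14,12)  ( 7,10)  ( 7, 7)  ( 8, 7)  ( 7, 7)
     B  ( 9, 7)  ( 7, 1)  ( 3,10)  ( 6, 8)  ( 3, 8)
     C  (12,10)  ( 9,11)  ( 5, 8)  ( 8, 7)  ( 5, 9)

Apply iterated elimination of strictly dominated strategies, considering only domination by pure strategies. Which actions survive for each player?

P1 drop B (C beats it: P:12>9 Q:9>7 R:5>3 S:8>6 T:5>3)
P2 drop R (P beats it: A:12>7 C:10>8)
P2 drop S (P beats it: A:12>7 C:10>7)
P2 drop T (P beats it: A:12>7 C:10>9)
P1→{A,C} P2→{P,Q}

Remaining: P1:{A,C} P2:{P,Q}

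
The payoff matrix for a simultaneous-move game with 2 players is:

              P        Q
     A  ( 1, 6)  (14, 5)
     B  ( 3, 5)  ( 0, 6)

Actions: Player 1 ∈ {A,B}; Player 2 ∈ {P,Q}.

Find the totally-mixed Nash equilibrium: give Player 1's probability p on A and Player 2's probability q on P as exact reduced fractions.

(p,q) = (1/2, 7/8)

P1 indiff ⇒ q·1+(1-q)·14 = q·3+(1-q)·0 ⇒ q(-2) = (1-q)(-14) ⇒ q = 7/8
P2 indiff ⇒ p·6+(1-p)·5 = p·5+(1-p)·6 ⇒ p(1) = (1-p)(1) ⇒ p = 1/2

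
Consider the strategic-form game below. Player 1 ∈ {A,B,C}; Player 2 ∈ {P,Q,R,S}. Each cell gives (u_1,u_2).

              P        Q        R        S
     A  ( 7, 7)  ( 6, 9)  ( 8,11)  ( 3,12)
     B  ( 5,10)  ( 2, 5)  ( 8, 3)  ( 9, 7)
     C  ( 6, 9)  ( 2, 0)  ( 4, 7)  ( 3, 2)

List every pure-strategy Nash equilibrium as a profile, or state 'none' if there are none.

(A,P): not NE [P2→S gives 12>7]
(A,Q): not NE [P2→S gives 12>9]
(A,R): not NE [P2→S gives 12>11]
(A,S): not NE [P1→B gives 9>3]
(B,P): not NE [P1→A gives 7>5]
(B,Q): not NE [P1→A gives 6>2; P2→P gives 10>5]
(B,R): not NE [P2→P gives 10>3]
(B,S): not NE [P2→P gives 10>7]
(C,P): not NE [P1→A gives 7>6]
(C,Q): not NE [P1→A gives 6>2; P2→P gives 9>0]
(C,R): not NE [P1→B gives 8>4; P2→P gives 9>7]
(C,S): not NE [P1→B gives 9>3; P2→P gives 9>2]

No pure NE.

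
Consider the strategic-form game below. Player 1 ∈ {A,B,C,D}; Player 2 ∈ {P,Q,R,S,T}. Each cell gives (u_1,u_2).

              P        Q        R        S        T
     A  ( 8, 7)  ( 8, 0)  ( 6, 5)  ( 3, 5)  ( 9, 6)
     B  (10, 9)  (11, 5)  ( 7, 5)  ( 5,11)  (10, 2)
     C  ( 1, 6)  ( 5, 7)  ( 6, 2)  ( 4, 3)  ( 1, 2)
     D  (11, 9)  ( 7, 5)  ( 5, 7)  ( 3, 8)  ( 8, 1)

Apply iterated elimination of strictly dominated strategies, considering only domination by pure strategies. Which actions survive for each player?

Remaining: P1:{B,D} P2:{P,S}

P1 drop A (B beats it: P:10>8 Q:11>8 R:7>6 S:5>3 T:10>9)
P1 drop C (B beats it: P:10>1 Q:11>5 R:7>6 S:5>4 T:10>1)
P2 drop Q (P beats it: B:9>5 D:9>5)
P2 drop R (P beats it: B:9>5 D:9>7)
P2 drop T (P beats it: B:9>2 D:9>1)
P1→{B,D} P2→{P,S}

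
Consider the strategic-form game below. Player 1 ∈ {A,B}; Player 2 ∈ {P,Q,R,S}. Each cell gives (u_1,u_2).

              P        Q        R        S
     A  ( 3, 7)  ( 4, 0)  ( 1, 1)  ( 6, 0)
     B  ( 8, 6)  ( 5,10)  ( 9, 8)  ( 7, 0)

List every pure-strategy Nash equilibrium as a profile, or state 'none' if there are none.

(A,P): not NE [P1→B gives 8>3]
(A,Q): not NE [P1→B gives 5>4; P2→P gives 7>0]
(A,R): not NE [P1→B gives 9>1; P2→P gives 7>1]
(A,S): not NE [P1→B gives 7>6; P2→P gives 7>0]
(B,P): not NE [P2→Q gives 10>6]
(B,Q): NE
(B,R): not NE [P2→Q gives 10>8]
(B,S): not NE [P2→Q gives 10>0]

Nash profiles: (B,Q)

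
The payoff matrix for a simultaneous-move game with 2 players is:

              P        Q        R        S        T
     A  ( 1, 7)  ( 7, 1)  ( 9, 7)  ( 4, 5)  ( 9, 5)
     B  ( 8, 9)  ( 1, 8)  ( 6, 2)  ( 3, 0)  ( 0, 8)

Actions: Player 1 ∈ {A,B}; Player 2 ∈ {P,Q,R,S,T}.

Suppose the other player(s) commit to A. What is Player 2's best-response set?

u_2(P vs A) = 7
u_2(Q vs A) = 1
u_2(R vs A) = 7
u_2(S vs A) = 5
u_2(T vs A) = 5
max payoff 7 at {P,R}

P2 best: {P,R}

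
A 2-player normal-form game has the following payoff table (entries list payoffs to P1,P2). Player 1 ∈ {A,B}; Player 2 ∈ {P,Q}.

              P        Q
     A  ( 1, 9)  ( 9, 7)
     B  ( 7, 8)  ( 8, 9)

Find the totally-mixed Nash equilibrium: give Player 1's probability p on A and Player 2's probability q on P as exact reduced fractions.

(p,q) = (1/3, 1/7)

P1 indiff ⇒ q·1+(1-q)·9 = q·7+(1-q)·8 ⇒ q(-6) = (1-q)(-1) ⇒ q = 1/7
P2 indiff ⇒ p·9+(1-p)·8 = p·7+(1-p)·9 ⇒ p(2) = (1-p)(1) ⇒ p = 1/3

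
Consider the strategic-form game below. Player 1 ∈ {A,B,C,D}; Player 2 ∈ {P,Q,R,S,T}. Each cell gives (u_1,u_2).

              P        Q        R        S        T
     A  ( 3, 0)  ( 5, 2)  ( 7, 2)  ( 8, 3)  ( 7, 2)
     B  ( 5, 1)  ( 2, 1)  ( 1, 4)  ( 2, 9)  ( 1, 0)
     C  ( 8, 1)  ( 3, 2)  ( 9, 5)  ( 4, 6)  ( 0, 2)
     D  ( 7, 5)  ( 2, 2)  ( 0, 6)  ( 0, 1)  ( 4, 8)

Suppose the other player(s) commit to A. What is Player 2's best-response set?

u_2(P vs A) = 0
u_2(Q vs A) = 2
u_2(R vs A) = 2
u_2(S vs A) = 3
u_2(T vs A) = 2
max payoff 3 at {S}

argmax u_2 = {S}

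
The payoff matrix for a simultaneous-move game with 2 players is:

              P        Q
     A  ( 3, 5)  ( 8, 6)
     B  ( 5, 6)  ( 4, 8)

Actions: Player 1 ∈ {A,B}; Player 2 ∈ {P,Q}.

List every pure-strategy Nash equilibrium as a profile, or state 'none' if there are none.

(A,P): not NE [P1→B gives 5>3; P2→Q gives 6>5]
(A,Q): NE
(B,P): not NE [P2→Q gives 8>6]
(B,Q): not NE [P1→A gives 8>4]

Nash profiles: (A,Q)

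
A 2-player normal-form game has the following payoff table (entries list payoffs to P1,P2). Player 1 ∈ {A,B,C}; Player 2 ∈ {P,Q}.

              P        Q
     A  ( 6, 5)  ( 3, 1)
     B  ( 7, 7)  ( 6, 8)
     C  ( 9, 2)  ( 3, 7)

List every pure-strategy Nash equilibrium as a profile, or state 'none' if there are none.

(A,P): not NE [P1→C gives 9>6]
(A,Q): not NE [P1→B gives 6>3; P2→P gives 5>1]
(B,P): not NE [P1→C gives 9>7; P2→Q gives 8>7]
(B,Q): NE
(C,P): not NE [P2→Q gives 7>2]
(C,Q): not NE [P1→B gives 6>3]

PSNE = {(B,Q)}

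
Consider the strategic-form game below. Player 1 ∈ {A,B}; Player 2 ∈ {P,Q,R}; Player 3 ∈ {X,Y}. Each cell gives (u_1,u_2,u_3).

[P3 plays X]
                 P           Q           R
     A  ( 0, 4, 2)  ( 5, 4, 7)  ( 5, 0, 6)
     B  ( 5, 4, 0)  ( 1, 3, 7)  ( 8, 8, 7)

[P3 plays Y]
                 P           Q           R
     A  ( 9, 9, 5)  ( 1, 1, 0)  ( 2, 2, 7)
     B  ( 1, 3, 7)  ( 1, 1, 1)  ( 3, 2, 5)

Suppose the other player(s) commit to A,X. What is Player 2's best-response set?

P2 best: {P,Q}

u_2(P vs A,X) = 4
u_2(Q vs A,X) = 4
u_2(R vs A,X) = 0
max payoff 4 at {P,Q}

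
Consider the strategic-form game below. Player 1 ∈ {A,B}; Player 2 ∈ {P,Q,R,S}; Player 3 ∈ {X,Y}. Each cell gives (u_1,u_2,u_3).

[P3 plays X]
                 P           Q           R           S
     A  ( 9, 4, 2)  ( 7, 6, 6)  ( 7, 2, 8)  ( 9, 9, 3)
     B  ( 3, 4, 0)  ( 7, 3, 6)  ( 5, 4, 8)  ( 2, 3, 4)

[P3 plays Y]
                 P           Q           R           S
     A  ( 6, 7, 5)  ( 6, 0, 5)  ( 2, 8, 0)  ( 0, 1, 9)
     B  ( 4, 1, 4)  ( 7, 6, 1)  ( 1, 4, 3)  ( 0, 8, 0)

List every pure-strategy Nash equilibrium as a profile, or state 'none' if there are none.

PSNE: ∅

(A,P,X): not NE [P2→S gives 9>4; P3→Y gives 5>2]
(A,P,Y): not NE [P2→R gives 8>7]
(A,Q,X): not NE [P2→S gives 9>6]
(A,Q,Y): not NE [P1→B gives 7>6; P2→R gives 8>0; P3→X gives 6>5]
(A,R,X): not NE [P2→S gives 9>2]
(A,R,Y): not NE [P3→X gives 8>0]
(A,S,X): not NE [P3→Y gives 9>3]
(A,S,Y): not NE [P2→R gives 8>1]
(B,P,X): not NE [P1→A gives 9>3; P3→Y gives 4>0]
(B,P,Y): not NE [P1→A gives 6>4; P2→S gives 8>1]
(B,Q,X): not NE [P2→R gives 4>3]
(B,Q,Y): not NE [P2→S gives 8>6; P3→X gives 6>1]
(B,R,X): not NE [P1→A gives 7>5]
(B,R,Y): not NE [P1→A gives 2>1; P2→S gives 8>4; P3→X gives 8>3]
(B,S,X): not NE [P1→A gives 9>2; P2→R gives 4>3]
(B,S,Y): not NE [P3→X gives 4>0]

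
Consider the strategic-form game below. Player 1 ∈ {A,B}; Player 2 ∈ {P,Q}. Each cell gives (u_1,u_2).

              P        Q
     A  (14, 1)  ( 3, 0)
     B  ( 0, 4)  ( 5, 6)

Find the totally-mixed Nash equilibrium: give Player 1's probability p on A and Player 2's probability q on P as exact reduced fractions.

(p,q) = (2/3, 1/8)

P1 indiff ⇒ q·14+(1-q)·3 = q·0+(1-q)·5 ⇒ q(14) = (1-q)(2) ⇒ q = 1/8
P2 indiff ⇒ p·1+(1-p)·4 = p·0+(1-p)·6 ⇒ p(1) = (1-p)(2) ⇒ p = 2/3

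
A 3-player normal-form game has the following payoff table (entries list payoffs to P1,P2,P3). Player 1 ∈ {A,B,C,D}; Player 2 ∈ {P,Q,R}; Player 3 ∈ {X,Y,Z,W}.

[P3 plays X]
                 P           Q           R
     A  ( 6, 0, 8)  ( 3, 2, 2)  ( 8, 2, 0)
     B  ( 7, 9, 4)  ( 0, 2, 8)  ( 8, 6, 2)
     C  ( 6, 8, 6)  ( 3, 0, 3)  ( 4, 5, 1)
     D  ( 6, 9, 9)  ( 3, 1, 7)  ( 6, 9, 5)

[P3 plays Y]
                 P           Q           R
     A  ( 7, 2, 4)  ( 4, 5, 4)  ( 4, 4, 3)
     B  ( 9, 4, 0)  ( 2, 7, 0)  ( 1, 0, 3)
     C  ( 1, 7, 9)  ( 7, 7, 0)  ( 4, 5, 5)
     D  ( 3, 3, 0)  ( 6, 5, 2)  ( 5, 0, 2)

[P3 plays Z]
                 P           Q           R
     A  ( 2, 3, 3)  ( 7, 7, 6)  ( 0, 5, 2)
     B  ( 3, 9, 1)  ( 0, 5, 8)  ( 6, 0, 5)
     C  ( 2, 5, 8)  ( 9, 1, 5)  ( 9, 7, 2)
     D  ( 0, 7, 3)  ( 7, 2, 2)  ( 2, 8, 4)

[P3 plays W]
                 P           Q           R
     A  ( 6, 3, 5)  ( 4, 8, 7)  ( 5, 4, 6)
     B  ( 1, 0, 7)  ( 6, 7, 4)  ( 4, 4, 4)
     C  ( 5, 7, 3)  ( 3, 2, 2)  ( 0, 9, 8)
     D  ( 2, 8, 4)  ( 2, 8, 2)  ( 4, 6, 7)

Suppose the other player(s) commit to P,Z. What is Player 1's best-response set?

u_1(A vs P,Z) = 2
u_1(B vs P,Z) = 3
u_1(C vs P,Z) = 2
u_1(D vs P,Z) = 0
max payoff 3 at {B}

P1 best: {B}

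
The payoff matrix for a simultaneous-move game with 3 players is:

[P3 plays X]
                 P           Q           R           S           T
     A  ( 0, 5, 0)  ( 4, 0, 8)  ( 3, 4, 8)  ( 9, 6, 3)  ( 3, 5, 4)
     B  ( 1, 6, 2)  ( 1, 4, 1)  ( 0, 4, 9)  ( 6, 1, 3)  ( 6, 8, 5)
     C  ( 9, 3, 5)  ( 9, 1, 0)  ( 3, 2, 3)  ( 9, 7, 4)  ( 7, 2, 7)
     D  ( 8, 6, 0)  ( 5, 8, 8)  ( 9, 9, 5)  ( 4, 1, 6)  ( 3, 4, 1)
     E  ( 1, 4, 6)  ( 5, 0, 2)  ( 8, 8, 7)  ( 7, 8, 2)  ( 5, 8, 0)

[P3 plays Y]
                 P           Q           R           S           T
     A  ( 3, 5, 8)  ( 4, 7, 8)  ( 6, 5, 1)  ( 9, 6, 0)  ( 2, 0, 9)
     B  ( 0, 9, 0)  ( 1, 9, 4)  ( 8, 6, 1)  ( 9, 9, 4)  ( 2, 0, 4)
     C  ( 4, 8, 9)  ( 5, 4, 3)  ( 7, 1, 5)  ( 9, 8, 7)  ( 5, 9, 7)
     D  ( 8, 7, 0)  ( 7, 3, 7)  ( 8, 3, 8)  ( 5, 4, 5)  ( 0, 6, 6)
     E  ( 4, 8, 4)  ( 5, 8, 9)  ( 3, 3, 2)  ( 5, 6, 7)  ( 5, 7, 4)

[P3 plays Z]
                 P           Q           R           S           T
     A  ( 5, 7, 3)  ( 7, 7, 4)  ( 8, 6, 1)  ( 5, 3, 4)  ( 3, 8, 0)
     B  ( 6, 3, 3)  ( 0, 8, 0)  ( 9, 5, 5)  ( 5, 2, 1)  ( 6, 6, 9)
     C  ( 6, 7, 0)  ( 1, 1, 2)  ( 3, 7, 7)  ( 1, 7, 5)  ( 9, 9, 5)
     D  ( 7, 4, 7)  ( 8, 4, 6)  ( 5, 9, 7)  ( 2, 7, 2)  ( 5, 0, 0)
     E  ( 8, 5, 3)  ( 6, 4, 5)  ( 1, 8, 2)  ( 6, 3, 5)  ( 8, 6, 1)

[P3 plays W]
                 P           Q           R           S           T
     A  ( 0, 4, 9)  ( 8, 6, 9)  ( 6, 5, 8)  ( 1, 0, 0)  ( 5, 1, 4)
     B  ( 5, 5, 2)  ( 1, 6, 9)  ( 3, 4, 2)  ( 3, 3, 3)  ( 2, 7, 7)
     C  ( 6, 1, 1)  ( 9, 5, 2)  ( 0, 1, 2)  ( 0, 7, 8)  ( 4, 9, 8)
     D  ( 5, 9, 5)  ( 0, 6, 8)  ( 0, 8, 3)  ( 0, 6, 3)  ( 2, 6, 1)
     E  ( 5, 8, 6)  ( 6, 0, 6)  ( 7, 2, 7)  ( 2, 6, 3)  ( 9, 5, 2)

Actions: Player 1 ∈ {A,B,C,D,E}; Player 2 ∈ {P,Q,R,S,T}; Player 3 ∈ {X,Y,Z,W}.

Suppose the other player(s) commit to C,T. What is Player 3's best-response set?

u_3(X vs C,T) = 7
u_3(Y vs C,T) = 7
u_3(Z vs C,T) = 5
u_3(W vs C,T) = 8
max payoff 8 at {W}

argmax u_3 = {W}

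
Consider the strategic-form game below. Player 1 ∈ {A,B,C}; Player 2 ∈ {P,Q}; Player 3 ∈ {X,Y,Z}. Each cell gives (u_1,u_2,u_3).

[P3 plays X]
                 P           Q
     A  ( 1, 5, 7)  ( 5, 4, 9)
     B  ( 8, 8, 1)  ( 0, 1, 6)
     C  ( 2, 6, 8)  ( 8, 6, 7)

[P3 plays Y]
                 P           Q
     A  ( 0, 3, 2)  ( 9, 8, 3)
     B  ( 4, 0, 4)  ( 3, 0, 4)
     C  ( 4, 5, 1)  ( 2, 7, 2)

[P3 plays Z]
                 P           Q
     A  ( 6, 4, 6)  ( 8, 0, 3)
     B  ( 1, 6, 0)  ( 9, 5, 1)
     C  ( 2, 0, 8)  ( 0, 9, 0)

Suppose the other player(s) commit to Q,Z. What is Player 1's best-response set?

argmax u_1 = {B}

u_1(A vs Q,Z) = 8
u_1(B vs Q,Z) = 9
u_1(C vs Q,Z) = 0
max payoff 9 at {B}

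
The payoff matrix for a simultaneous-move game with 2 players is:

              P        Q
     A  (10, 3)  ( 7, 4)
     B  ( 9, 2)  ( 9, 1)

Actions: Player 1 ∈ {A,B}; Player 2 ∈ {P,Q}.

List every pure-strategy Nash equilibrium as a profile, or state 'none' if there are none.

No pure NE.

(A,P): not NE [P2→Q gives 4>3]
(A,Q): not NE [P1→B gives 9>7]
(B,P): not NE [P1→A gives 10>9]
(B,Q): not NE [P2→P gives 2>1]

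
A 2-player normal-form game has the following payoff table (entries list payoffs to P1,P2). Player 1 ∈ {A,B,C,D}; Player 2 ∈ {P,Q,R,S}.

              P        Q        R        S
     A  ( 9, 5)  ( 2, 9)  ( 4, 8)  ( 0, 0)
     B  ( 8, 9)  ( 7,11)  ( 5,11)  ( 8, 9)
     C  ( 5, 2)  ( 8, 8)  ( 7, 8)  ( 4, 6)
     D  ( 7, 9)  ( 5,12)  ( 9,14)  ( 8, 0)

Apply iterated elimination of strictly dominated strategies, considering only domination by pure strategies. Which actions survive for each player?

Survivors P1:{C,D} P2:{Q,R}

P2 drop P (Q beats it: A:9>5 B:11>9 C:8>2 D:12>9)
P1 drop A (B beats it: Q:7>2 R:5>4 S:8>0)
P2 drop S (Q beats it: B:11>9 C:8>6 D:12>0)
P1 drop B (C beats it: Q:8>7 R:7>5)
P1→{C,D} P2→{Q,R}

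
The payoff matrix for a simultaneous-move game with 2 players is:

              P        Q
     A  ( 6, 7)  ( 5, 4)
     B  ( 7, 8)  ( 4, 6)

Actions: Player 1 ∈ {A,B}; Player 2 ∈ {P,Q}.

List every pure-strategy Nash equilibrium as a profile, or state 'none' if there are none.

NE set: (B,P)

(A,P): not NE [P1→B gives 7>6]
(A,Q): not NE [P2→P gives 7>4]
(B,P): NE
(B,Q): not NE [P1→A gives 5>4; P2→P gives 8>6]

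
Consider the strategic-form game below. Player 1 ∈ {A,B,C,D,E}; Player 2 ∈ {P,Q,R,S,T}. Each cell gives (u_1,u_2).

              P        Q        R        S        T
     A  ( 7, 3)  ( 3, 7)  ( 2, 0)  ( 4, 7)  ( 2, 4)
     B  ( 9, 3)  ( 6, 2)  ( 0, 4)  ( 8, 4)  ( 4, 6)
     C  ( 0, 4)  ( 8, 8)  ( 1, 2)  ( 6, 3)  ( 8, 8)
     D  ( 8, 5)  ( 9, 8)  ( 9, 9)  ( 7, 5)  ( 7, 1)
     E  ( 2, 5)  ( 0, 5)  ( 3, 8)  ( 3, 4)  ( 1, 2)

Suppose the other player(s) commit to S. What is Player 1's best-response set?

BR_1 = {B}

u_1(A vs S) = 4
u_1(B vs S) = 8
u_1(C vs S) = 6
u_1(D vs S) = 7
u_1(E vs S) = 3
max payoff 8 at {B}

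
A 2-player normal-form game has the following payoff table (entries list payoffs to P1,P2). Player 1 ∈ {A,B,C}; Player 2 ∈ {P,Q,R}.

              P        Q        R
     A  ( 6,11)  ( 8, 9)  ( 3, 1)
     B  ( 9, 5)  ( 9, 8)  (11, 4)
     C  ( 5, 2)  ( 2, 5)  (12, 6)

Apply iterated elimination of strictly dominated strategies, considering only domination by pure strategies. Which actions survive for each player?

P1 drop A (B beats it: P:9>6 Q:9>8 R:11>3)
P2 drop P (Q beats it: B:8>5 C:5>2)
P1→{B,C} P2→{Q,R}

Survivors P1:{B,C} P2:{Q,R}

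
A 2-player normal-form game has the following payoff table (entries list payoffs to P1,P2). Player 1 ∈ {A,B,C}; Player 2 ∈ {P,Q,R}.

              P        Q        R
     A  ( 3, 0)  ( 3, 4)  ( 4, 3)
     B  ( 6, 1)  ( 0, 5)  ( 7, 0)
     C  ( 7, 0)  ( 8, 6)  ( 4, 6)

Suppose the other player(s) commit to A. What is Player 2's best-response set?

u_2(P vs A) = 0
u_2(Q vs A) = 4
u_2(R vs A) = 3
max payoff 4 at {Q}

BR_2 = {Q}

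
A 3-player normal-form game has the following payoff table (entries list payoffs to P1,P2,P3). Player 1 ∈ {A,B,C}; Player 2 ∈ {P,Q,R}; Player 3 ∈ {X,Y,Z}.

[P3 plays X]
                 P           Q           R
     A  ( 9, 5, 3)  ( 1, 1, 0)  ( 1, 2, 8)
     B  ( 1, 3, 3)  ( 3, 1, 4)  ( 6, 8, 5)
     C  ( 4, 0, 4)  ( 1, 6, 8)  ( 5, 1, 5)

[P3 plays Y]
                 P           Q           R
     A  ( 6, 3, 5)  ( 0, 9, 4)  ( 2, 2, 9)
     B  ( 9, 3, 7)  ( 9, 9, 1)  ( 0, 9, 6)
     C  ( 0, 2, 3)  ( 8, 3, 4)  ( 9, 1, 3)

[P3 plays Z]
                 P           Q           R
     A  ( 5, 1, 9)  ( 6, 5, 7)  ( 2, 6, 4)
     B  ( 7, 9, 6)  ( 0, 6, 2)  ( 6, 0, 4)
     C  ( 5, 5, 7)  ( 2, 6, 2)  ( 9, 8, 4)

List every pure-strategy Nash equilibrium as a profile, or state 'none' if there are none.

(A,P,X): not NE [P3→Z gives 9>3]
(A,P,Y): not NE [P1→B gives 9>6; P2→Q gives 9>3; P3→Z gives 9>5]
(A,P,Z): not NE [P1→B gives 7>5; P2→R gives 6>1]
(A,Q,X): not NE [P1→B gives 3>1; P2→P gives 5>1; P3→Z gives 7>0]
(A,Q,Y): not NE [P1→B gives 9>0; P3→Z gives 7>4]
(A,Q,Z): not NE [P2→R gives 6>5]
(A,R,X): not NE [P1→B gives 6>1; P2→P gives 5>2; P3→Y gives 9>8]
(A,R,Y): not NE [P1→C gives 9>2; P2→Q gives 9>2]
(A,R,Z): not NE [P1→C gives 9>2; P3→Y gives 9>4]
(B,P,X): not NE [P1→A gives 9>1; P2→R gives 8>3; P3→Y gives 7>3]
(B,P,Y): not NE [P2→R gives 9>3]
(B,P,Z): not NE [P3→Y gives 7>6]
(B,Q,X): not NE [P2→R gives 8>1]
(B,Q,Y): not NE [P3→X gives 4>1]
(B,Q,Z): not NE [P1→A gives 6>0; P2→P gives 9>6; P3→X gives 4>2]
(B,R,X): not NE [P3→Y gives 6>5]
(B,R,Y): not NE [P1→C gives 9>0]
(B,R,Z): not NE [P1→C gives 9>6; P2→P gives 9>0; P3→Y gives 6>4]
(C,P,X): not NE [P1→A gives 9>4; P2→Q gives 6>0; P3→Z gives 7>4]
(C,P,Y): not NE [P1→B gives 9>0; P2→Q gives 3>2; P3→Z gives 7>3]
(C,P,Z): not NE [P1→B gives 7>5; P2→R gives 8>5]
(C,Q,X): not NE [P1→B gives 3>1]
(C,Q,Y): not NE [P1→B gives 9>8; P3→X gives 8>4]
(C,Q,Z): not NE [P1→A gives 6>2; P2→R gives 8>6; P3→X gives 8>2]
(C,R,X): not NE [P1→B gives 6>5; P2→Q gives 6>1]
(C,R,Y): not NE [P2→Q gives 3>1; P3→X gives 5>3]
(C,R,Z): not NE [P3→X gives 5>4]

PSNE: ∅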